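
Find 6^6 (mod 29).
By repeated squaring (mod 29): 6^{1}≡6, 6^{2}≡7, 6^{4}≡20. Then 6^{6} = 6^{4+2} ≡ 20 × 7 ≡ 24 (mod 29)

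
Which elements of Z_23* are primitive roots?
There are φ(22) = 10 primitive roots mod 23: {5, 7, 10, 11, 14, 15, 17, 19, 20, 21}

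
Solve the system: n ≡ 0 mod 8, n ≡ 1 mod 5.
M = 8 × 5 = 40. M₁ = 5, y₁ ≡ 5 mod 8. M₂ = 8, y₂ ≡ 2 mod 5. n = 0×5×5 + 1×8×2 ≡ 16 mod 40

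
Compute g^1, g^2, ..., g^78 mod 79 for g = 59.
59^1, 59^2, ..., 59^{78} mod 79: [59, 5, 58, 25, 53, 46, 28, 72, 61, 44, 68, 62, 24, 73, 41, 49, 47, 8, 77, 40, 69, 42, 29, 52, 66, 23, 14, 36, 70, 22, 34, 31, 12, 76, 60, 64, 63, 4, 78, 20, 74, 21, 54, 26, 33, 51, 7, 18, 35, 11, 17, 55, 6, 38, 30, 32, 71, 2, 39, 10, 37, 50, 27, 13, 56, 65, 43, 9, 57, 45, 48, 67, 3, 19, 15, 16, 75, 1]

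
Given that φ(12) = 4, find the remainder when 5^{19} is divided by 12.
By Euler: 5^{4} ≡ 1 mod 12 since gcd(5, 12) = 1. 19 = 4×4 + 3. So 5^{19} ≡ 5^{3} ≡ 5 mod 12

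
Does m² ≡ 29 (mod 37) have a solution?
By Euler's criterion: 29^{18} ≡ 36 (mod 37). Since this equals -1 (≡ 36), 29 is not a QR.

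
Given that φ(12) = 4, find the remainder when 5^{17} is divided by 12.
By Euler: 5^{4} ≡ 1 (mod 12) since gcd(5, 12) = 1. 17 = 4×4 + 1. So 5^{17} ≡ 5^{1} ≡ 5 (mod 12)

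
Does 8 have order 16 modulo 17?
8^{8} ≡ 1 (mod 17) and 8 < 16, so ord_17(8) = 8 ≠ 16 and 8 is not a primitive root.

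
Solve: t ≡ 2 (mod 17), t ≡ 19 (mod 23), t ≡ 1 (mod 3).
M = 17 × 23 × 3 = 1173. M₁ = 69, y₁ ≡ 1 (mod 17). M₂ = 51, y₂ ≡ 14 (mod 23). M₃ = 391, y₃ ≡ 1 (mod 3). t = 2×69×1 + 19×51×14 + 1×391×1 ≡ 19 (mod 1173)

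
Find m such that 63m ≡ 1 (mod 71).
Since 71 is prime, by Fermat 63^(-1) ≡ 63^{69} ≡ 62 (mod 71). Verify: 63 × 62 = 3906 ≡ 1 (mod 71)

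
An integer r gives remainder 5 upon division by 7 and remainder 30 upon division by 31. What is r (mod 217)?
M = 7 × 31 = 217. M₁ = 31, y₁ ≡ 5 (mod 7). M₂ = 7, y₂ ≡ 9 (mod 31). r = 5×31×5 + 30×7×9 ≡ 61 (mod 217)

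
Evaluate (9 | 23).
(9/23) = 9^{11} mod 23 = 1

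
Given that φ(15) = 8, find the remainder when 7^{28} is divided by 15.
By Euler: 7^{8} ≡ 1 (mod 15) since gcd(7, 15) = 1. 28 = 3×8 + 4. So 7^{28} ≡ 7^{4} ≡ 1 (mod 15)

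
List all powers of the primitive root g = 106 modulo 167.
106^1, 106^2, ..., 106^{166} mod 167: [106, 47, 139, 38, 20, 116, 105, 108, 92, 66, 149, 96, 156, 3, 151, 141, 83, 114, 60, 14, 148, 157, 109, 31, 113, 121, 134, 9, 119, 89, 82, 8, 13, 42, 110, 137, 160, 93, 5, 29, 68, 27, 23, 100, 79, 24, 39, 126, 163, 77, 146, 112, 15, 87, 37, 81, 69, 133, 70, 72, 117, 44, 155, 64, 104, 2, 45, 94, 111, 76, 40, 65, 43, 49, 17, 132, 131, 25, 145, 6, 135, 115, 166, 61, 120, 28, 129, 147, 51, 62, 59, 75, 101, 18, 71, 11, 164, 16, 26, 84, 53, 107, 153, 19, 10, 58, 136, 54, 46, 33, 158, 48, 78, 85, 159, 154, 125, 57, 30, 7, 74, 162, 138, 99, 140, 144, 67, 88, 143, 128, 41, 4, 90, 21, 55, 152, 80, 130, 86, 98, 34, 97, 95, 50, 123, 12, 103, 63, 165, 122, 73, 56, 91, 127, 102, 124, 118, 150, 35, 36, 142, 22, 161, 32, 52, 1]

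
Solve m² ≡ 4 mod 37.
The square roots of 4 mod 37 are 35 and 2. Verify: 35² = 1225 ≡ 4 mod 37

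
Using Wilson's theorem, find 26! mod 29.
(28)! = (26)! × (27) × (28) ≡ -1 (mod 29). So (26)! ≡ -1 × [(28)(27)]^(-1) ≡ 14 (mod 29)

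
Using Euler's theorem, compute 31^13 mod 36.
By Euler: 31^{12} ≡ 1 (mod 36) since gcd(31, 36) = 1. 13 = 1×12 + 1. So 31^{13} ≡ 31^{1} ≡ 31 (mod 36)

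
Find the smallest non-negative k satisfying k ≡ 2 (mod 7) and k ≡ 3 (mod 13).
M = 7 × 13 = 91. M₁ = 13, y₁ ≡ 6 (mod 7). M₂ = 7, y₂ ≡ 2 (mod 13). k = 2×13×6 + 3×7×2 ≡ 16 (mod 91)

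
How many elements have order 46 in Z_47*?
There are φ(47-1) = φ(46) = 22 primitive roots modulo 47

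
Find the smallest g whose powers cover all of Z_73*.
g = 5. For each prime q|72: 5^{36}≡72, 5^{24}≡8, none ≡ 1, so ord_73(5) = 72 and 5 is a primitive root.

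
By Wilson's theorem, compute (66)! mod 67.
By Wilson's theorem, (66)! ≡ -1 ≡ 66 mod 67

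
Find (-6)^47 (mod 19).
Using Fermat: (-6)^{18} ≡ 1 (mod 19). 47 ≡ 11 (mod 18). So (-6)^{47} ≡ (-6)^{11} ≡ 2 (mod 19)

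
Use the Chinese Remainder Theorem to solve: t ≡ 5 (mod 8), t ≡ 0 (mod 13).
M = 8 × 13 = 104. M₁ = 13, y₁ ≡ 5 (mod 8). M₂ = 8, y₂ ≡ 5 (mod 13). t = 5×13×5 + 0×8×5 ≡ 13 (mod 104)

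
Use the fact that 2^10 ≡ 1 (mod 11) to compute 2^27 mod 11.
By Fermat: 2^{10} ≡ 1 (mod 11). 27 = 2×10 + 7. So 2^{27} ≡ 2^{7} ≡ 7 (mod 11)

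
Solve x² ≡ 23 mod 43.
The square roots of 23 mod 43 are 25 and 18. Verify: 25² = 625 ≡ 23 mod 43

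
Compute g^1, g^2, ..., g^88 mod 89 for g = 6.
6^1, 6^2, ..., 6^{88} mod 89: [6, 36, 38, 50, 33, 20, 31, 8, 48, 21, 37, 44, 86, 71, 70, 64, 28, 79, 29, 85, 65, 34, 26, 67, 46, 9, 54, 57, 75, 5, 30, 2, 12, 72, 76, 11, 66, 40, 62, 16, 7, 42, 74, 88, 83, 53, 51, 39, 56, 69, 58, 81, 41, 68, 52, 45, 3, 18, 19, 25, 61, 10, 60, 4, 24, 55, 63, 22, 43, 80, 35, 32, 14, 84, 59, 87, 77, 17, 13, 78, 23, 49, 27, 73, 82, 47, 15, 1]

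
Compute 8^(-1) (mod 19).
Since 19 is prime, by Fermat 8^(-1) ≡ 8^{17} ≡ 12 (mod 19). Verify: 8 × 12 = 96 ≡ 1 (mod 19)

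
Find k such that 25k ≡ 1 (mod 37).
Since 37 is prime, by Fermat 25^(-1) ≡ 25^{35} ≡ 3 (mod 37). Verify: 25 × 3 = 75 ≡ 1 (mod 37)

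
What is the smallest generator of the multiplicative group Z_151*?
g = 6. Powers: [6, 36, 65, 88, 75, 148, 133, ...] generates all 150 non-zero residues.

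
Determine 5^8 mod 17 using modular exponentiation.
By repeated squaring mod 17: 5^{1}≡5, 5^{2}≡8, 5^{4}≡13, 5^{8}≡16. So 5^{8} ≡ 16 mod 17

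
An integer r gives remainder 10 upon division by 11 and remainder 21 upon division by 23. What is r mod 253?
M = 11 × 23 = 253. M₁ = 23, y₁ ≡ 1 mod 11. M₂ = 11, y₂ ≡ 21 mod 23. r = 10×23×1 + 21×11×21 ≡ 21 mod 253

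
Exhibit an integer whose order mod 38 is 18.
3 has order 18 mod 38 since 3^{18} ≡ 1 (mod 38) and no smaller power works.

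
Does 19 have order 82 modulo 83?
ord_83(19) divides 82. For each prime q|82: 19^{41}≡82, 19^{2}≡29, none ≡ 1. So 19 has order 82 and is a primitive root mod 83.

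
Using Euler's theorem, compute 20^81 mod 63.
By Euler: 20^{36} ≡ 1 (mod 63) since gcd(20, 63) = 1. 81 = 2×36 + 9. So 20^{81} ≡ 20^{9} ≡ 62 (mod 63)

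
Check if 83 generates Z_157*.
ord_157(83) divides 156. For each prime q|156: 83^{78}≡156, 83^{52}≡144, 83^{12}≡46, none ≡ 1. So 83 has order 156 and is a primitive root mod 157.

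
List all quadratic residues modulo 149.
QRs mod 149: {1, 4, 5, 6, 7, 9, 16, 17, 19, 20, 22, 24, 25, 26, 28, 29, 30, 31, 33, 35, 36, 37, 39, 42, 45, 46, 47, 49, 53, 54, 61, 63, 64, 67, 68, 69, 73, 76, 80, 81, 82, 85, 86, 88, 95, 96, 100, 102, 103, 104, 107, 110, 112, 113, 114, 116, 118, 119, 120, 121, 123, 124, 125, 127, 129, 130, 132, 133, 140, 142, 143, 144, 145, 148}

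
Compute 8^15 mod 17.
By repeated squaring mod 17: 8^{1}≡8, 8^{2}≡13, 8^{4}≡16, 8^{8}≡1. Then 8^{15} = 8^{8+4+2+1} ≡ 1 × 16 × 13 × 8 ≡ 15 mod 17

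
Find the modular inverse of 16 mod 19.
Since 19 is prime, by Fermat 16^(-1) ≡ 16^{17} ≡ 6 mod 19. Verify: 16 × 6 = 96 ≡ 1 mod 19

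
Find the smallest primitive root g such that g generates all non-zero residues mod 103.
g = 5. Powers: [5, 25, 22, 7, 35, 72, 51, ...] generates all 102 non-zero residues.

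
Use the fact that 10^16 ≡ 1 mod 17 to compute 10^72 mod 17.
By Fermat: 10^{16} ≡ 1 mod 17. 72 = 4×16 + 8. So 10^{72} ≡ 10^{8} ≡ 16 mod 17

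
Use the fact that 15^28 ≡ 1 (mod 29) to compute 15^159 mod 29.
By Fermat: 15^{28} ≡ 1 (mod 29). 159 = 5×28 + 19. So 15^{159} ≡ 15^{19} ≡ 19 (mod 29)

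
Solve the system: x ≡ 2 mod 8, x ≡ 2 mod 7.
M = 8 × 7 = 56. M₁ = 7, y₁ ≡ 7 mod 8. M₂ = 8, y₂ ≡ 1 mod 7. x = 2×7×7 + 2×8×1 ≡ 2 mod 56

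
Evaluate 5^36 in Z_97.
By repeated squaring mod 97: 5^{1}≡5, 5^{2}≡25, 5^{4}≡43, 5^{8}≡6, 5^{16}≡36, 5^{32}≡35. Then 5^{36} = 5^{32+4} ≡ 35 × 43 ≡ 50 mod 97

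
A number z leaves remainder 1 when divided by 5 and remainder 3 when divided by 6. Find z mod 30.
M = 5 × 6 = 30. M₁ = 6, y₁ ≡ 1 mod 5. M₂ = 5, y₂ ≡ 5 mod 6. z = 1×6×1 + 3×5×5 ≡ 21 mod 30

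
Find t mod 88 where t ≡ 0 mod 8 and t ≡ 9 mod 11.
M = 8 × 11 = 88. M₁ = 11, y₁ ≡ 3 mod 8. M₂ = 8, y₂ ≡ 7 mod 11. t = 0×11×3 + 9×8×7 ≡ 64 mod 88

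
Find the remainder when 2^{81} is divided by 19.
By Fermat: 2^{18} ≡ 1 (mod 19). 81 = 4×18 + 9. So 2^{81} ≡ 2^{9} ≡ 18 (mod 19)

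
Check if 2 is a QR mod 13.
By Euler's criterion: 2^{6} ≡ 12 (mod 13). Since this equals -1 (≡ 12), 2 is not a QR.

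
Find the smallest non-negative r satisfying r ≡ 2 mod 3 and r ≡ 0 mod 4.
M = 3 × 4 = 12. M₁ = 4, y₁ ≡ 1 mod 3. M₂ = 3, y₂ ≡ 3 mod 4. r = 2×4×1 + 0×3×3 ≡ 8 mod 12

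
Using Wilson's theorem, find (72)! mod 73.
By Wilson's theorem, (72)! ≡ -1 ≡ 72 mod 73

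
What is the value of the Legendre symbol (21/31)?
(21/31) = 21^{15} mod 31 = -1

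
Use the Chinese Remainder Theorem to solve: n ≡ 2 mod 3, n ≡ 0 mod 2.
M = 3 × 2 = 6. M₁ = 2, y₁ ≡ 2 mod 3. M₂ = 3, y₂ ≡ 1 mod 2. n = 2×2×2 + 0×3×1 ≡ 2 mod 6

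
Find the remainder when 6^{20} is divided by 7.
By Fermat: 6^{6} ≡ 1 mod 7. 20 = 3×6 + 2. So 6^{20} ≡ 6^{2} ≡ 1 mod 7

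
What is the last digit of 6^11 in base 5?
Using Fermat: 6^{4} ≡ 1 mod 5. 11 ≡ 3 mod 4. So 6^{11} ≡ 6^{3} ≡ 1 mod 5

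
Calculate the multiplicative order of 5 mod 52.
Powers of 5 mod 52: 5^1≡5, 5^2≡25, 5^3≡21, 5^4≡1. So the order of 5 is 4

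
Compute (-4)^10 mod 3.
Using Fermat: (-4)^{2} ≡ 1 (mod 3). 10 ≡ 0 (mod 2). So (-4)^{10} ≡ (-4)^{0} ≡ 1 (mod 3)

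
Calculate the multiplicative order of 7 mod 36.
Powers of 7 mod 36: 7^1≡7, 7^2≡13, 7^3≡19, 7^4≡25, 7^5≡31, 7^6≡1. So the order of 7 is 6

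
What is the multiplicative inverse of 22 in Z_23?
Since 23 is prime, by Fermat 22^(-1) ≡ 22^{21} ≡ 22 mod 23. Verify: 22 × 22 = 484 ≡ 1 mod 23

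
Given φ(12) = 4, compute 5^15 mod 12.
By Euler: 5^{4} ≡ 1 (mod 12) since gcd(5, 12) = 1. 15 = 3×4 + 3. So 5^{15} ≡ 5^{3} ≡ 5 (mod 12)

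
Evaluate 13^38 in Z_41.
By repeated squaring mod 41: 13^{1}≡13, 13^{2}≡5, 13^{4}≡25, 13^{8}≡10, 13^{16}≡18, 13^{32}≡37. Then 13^{38} = 13^{32+4+2} ≡ 37 × 25 × 5 ≡ 33 mod 41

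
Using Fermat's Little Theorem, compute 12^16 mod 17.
By Fermat's Little Theorem, 12^{16} ≡ 1 mod 17 since 17 is prime and gcd(12, 17) = 1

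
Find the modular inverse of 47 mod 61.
Since 61 is prime, by Fermat 47^(-1) ≡ 47^{59} ≡ 13 mod 61. Verify: 47 × 13 = 611 ≡ 1 mod 61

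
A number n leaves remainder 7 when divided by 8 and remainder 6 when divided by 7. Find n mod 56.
M = 8 × 7 = 56. M₁ = 7, y₁ ≡ 7 mod 8. M₂ = 8, y₂ ≡ 1 mod 7. n = 7×7×7 + 6×8×1 ≡ 55 mod 56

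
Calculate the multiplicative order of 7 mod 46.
Powers of 7 mod 46: 7^1≡7, 7^2≡3, 7^3≡21, 7^4≡9, 7^5≡17, 7^6≡27, 7^7≡5, 7^8≡35, 7^9≡15, 7^10≡13, 7^11≡45, 7^12≡39, 7^13≡43, 7^14≡25, 7^15≡37, 7^16≡29, 7^17≡19, 7^18≡41, 7^19≡11, 7^20≡31, 7^21≡33, 7^22≡1. So the order of 7 is 22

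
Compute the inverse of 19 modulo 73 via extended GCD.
Extended GCD: 19(-23) + 73(6) = 1. So 19^(-1) ≡ -23 ≡ 50 mod 73. Verify: 19 × 50 = 950 ≡ 1 mod 73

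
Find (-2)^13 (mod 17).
By repeated squaring (mod 17): (-2)^{1}≡15, (-2)^{2}≡4, (-2)^{4}≡16, (-2)^{8}≡1. Then (-2)^{13} = (-2)^{8+4+1} ≡ 1 × 16 × 15 ≡ 2 (mod 17)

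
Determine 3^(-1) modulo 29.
Since 29 is prime, by Fermat 3^(-1) ≡ 3^{27} ≡ 10 mod 29. Verify: 3 × 10 = 30 ≡ 1 mod 29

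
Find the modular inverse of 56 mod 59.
Since 59 is prime, by Fermat 56^(-1) ≡ 56^{57} ≡ 39 (mod 59). Verify: 56 × 39 = 2184 ≡ 1 (mod 59)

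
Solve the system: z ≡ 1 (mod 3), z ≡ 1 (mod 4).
M = 3 × 4 = 12. M₁ = 4, y₁ ≡ 1 (mod 3). M₂ = 3, y₂ ≡ 3 (mod 4). z = 1×4×1 + 1×3×3 ≡ 1 (mod 12)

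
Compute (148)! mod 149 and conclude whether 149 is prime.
(148)! mod 149 = 148. Since 148 ≡ -1 (mod 149), 149 is prime.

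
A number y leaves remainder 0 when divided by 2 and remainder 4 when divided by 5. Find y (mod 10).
M = 2 × 5 = 10. M₁ = 5, y₁ ≡ 1 (mod 2). M₂ = 2, y₂ ≡ 3 (mod 5). y = 0×5×1 + 4×2×3 ≡ 4 (mod 10)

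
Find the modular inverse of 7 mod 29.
Since 29 is prime, by Fermat 7^(-1) ≡ 7^{27} ≡ 25 mod 29. Verify: 7 × 25 = 175 ≡ 1 mod 29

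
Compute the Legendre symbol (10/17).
(10/17) = 10^{8} mod 17 = -1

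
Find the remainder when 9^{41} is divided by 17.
By Fermat: 9^{16} ≡ 1 (mod 17). 41 = 2×16 + 9. So 9^{41} ≡ 9^{9} ≡ 9 (mod 17)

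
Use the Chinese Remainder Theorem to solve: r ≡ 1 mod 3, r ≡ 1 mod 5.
M = 3 × 5 = 15. M₁ = 5, y₁ ≡ 2 mod 3. M₂ = 3, y₂ ≡ 2 mod 5. r = 1×5×2 + 1×3×2 ≡ 1 mod 15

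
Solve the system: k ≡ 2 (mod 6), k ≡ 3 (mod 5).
M = 6 × 5 = 30. M₁ = 5, y₁ ≡ 5 (mod 6). M₂ = 6, y₂ ≡ 1 (mod 5). k = 2×5×5 + 3×6×1 ≡ 8 (mod 30)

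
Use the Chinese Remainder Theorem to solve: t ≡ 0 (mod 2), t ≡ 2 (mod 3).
M = 2 × 3 = 6. M₁ = 3, y₁ ≡ 1 (mod 2). M₂ = 2, y₂ ≡ 2 (mod 3). t = 0×3×1 + 2×2×2 ≡ 2 (mod 6)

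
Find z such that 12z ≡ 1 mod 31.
Since 31 is prime, by Fermat 12^(-1) ≡ 12^{29} ≡ 13 mod 31. Verify: 12 × 13 = 156 ≡ 1 mod 31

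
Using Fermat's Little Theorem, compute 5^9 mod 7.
By Fermat: 5^{6} ≡ 1 (mod 7). So 5^{9} = 5^{6} · 5^{3} ≡ 5^{3} ≡ 6 (mod 7)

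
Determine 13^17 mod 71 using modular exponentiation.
By repeated squaring mod 71: 13^{1}≡13, 13^{2}≡27, 13^{4}≡19, 13^{8}≡6, 13^{16}≡36. Then 13^{17} = 13^{16+1} ≡ 36 × 13 ≡ 42 mod 71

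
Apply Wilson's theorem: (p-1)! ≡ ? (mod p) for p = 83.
By Wilson's theorem, (82)! ≡ -1 ≡ 82 mod 83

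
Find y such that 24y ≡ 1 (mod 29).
Since 29 is prime, by Fermat 24^(-1) ≡ 24^{27} ≡ 23 (mod 29). Verify: 24 × 23 = 552 ≡ 1 (mod 29)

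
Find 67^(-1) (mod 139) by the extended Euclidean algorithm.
Extended GCD: 67(-56) + 139(27) = 1. So 67^(-1) ≡ -56 ≡ 83 (mod 139). Verify: 67 × 83 = 5561 ≡ 1 (mod 139)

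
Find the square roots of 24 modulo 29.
The square roots of 24 mod 29 are 16 and 13. Verify: 16² = 256 ≡ 24 (mod 29)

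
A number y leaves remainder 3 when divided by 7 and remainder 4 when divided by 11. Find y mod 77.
M = 7 × 11 = 77. M₁ = 11, y₁ ≡ 2 mod 7. M₂ = 7, y₂ ≡ 8 mod 11. y = 3×11×2 + 4×7×8 ≡ 59 mod 77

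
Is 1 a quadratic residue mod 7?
By Euler's criterion: 1^{3} ≡ 1 (mod 7). Since this equals 1, 1 is a QR.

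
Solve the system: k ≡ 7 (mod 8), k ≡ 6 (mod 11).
M = 8 × 11 = 88. M₁ = 11, y₁ ≡ 3 (mod 8). M₂ = 8, y₂ ≡ 7 (mod 11). k = 7×11×3 + 6×8×7 ≡ 39 (mod 88)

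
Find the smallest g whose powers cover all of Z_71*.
g = 7. For each prime q|70: 7^{35}≡70, 7^{14}≡54, 7^{10}≡45, none ≡ 1, so ord_71(7) = 70 and 7 is a primitive root.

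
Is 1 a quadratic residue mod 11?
By Euler's criterion: 1^{5} ≡ 1 mod 11. Since this equals 1, 1 is a QR.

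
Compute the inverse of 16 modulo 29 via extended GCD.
Extended GCD: 16(-9) + 29(5) = 1. So 16^(-1) ≡ -9 ≡ 20 (mod 29). Verify: 16 × 20 = 320 ≡ 1 (mod 29)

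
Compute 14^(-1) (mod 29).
Since 29 is prime, by Fermat 14^(-1) ≡ 14^{27} ≡ 27 (mod 29). Verify: 14 × 27 = 378 ≡ 1 (mod 29)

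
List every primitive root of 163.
There are φ(162) = 54 primitive roots mod 163: {2, 3, 7, 11, 12, 18, 19, 20, 29, 32, 42, 44, 45, 50, 52, 63, 66, 67, 68, 70, 72, 73, 75, 76, 79, 80, 82, 89, 92, 94, 101, 103, 106, 107, 108, 109, 112, 114, 116, 117, 120, 122, 124, 128, 129, 130, 137, 139, 147, 148, 149, 153, 154, 159}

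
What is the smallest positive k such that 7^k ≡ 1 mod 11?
Powers of 7 mod 11: 7^1≡7, 7^2≡5, 7^3≡2, 7^4≡3, 7^5≡10, 7^6≡4, 7^7≡6, 7^8≡9, 7^9≡8, 7^10≡1. So the order of 7 is 10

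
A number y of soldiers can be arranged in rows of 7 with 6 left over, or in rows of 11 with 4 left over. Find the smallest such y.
M = 7 × 11 = 77. M₁ = 11, y₁ ≡ 2 (mod 7). M₂ = 7, y₂ ≡ 8 (mod 11). y = 6×11×2 + 4×7×8 ≡ 48 (mod 77)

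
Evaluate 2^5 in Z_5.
Using Fermat: 2^{4} ≡ 1 (mod 5). 5 ≡ 1 (mod 4). So 2^{5} ≡ 2^{1} ≡ 2 (mod 5)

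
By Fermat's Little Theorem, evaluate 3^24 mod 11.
By Fermat: 3^{10} ≡ 1 (mod 11). 24 = 2×10 + 4. So 3^{24} ≡ 3^{4} ≡ 4 (mod 11)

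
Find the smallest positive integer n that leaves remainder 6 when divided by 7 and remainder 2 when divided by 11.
M = 7 × 11 = 77. M₁ = 11, y₁ ≡ 2 (mod 7). M₂ = 7, y₂ ≡ 8 (mod 11). n = 6×11×2 + 2×7×8 ≡ 13 (mod 77)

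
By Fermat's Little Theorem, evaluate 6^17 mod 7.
By Fermat: 6^{6} ≡ 1 mod 7. 17 = 2×6 + 5. So 6^{17} ≡ 6^{5} ≡ 6 mod 7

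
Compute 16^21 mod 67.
By repeated squaring (mod 67): 16^{1}≡16, 16^{2}≡55, 16^{4}≡10, 16^{8}≡33, 16^{16}≡17. Then 16^{21} = 16^{16+4+1} ≡ 17 × 10 × 16 ≡ 40 (mod 67)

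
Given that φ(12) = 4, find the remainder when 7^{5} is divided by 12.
By Euler: 7^{4} ≡ 1 (mod 12) since gcd(7, 12) = 1. 5 = 1×4 + 1. So 7^{5} ≡ 7^{1} ≡ 7 (mod 12)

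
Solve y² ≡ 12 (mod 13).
The square roots of 12 mod 13 are 8 and 5. Verify: 8² = 64 ≡ 12 (mod 13)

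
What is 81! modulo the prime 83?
(82)! = (81)! × (82) ≡ -1 mod 83. So (81)! ≡ -1 × (82)^(-1) ≡ (-1)×(-1) = 1 mod 83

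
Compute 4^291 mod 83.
Using Fermat: 4^{82} ≡ 1 mod 83. 291 ≡ 45 mod 82. So 4^{291} ≡ 4^{45} ≡ 7 mod 83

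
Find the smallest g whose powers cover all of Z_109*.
g = 6. Powers: [6, 36, 107, 97, 37, 4, ...] generates all 108 non-zero residues.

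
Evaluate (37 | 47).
(37/47) = 37^{23} mod 47 = 1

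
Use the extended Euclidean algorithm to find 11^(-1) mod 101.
Extended GCD: 11(46) + 101(-5) = 1. So 11^(-1) ≡ 46 mod 101. Verify: 11 × 46 = 506 ≡ 1 mod 101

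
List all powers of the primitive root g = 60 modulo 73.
60^1, 60^2, ..., 60^{72} mod 73: [60, 23, 66, 18, 58, 49, 20, 32, 22, 6, 68, 65, 31, 35, 56, 2, 47, 46, 59, 36, 43, 25, 40, 64, 44, 12, 63, 57, 62, 70, 39, 4, 21, 19, 45, 72, 13, 50, 7, 55, 15, 24, 53, 41, 51, 67, 5, 8, 42, 38, 17, 71, 26, 27, 14, 37, 30, 48, 33, 9, 29, 61, 10, 16, 11, 3, 34, 69, 52, 54, 28, 1]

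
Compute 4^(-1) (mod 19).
Since 19 is prime, by Fermat 4^(-1) ≡ 4^{17} ≡ 5 (mod 19). Verify: 4 × 5 = 20 ≡ 1 (mod 19)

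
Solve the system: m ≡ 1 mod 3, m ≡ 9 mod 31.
M = 3 × 31 = 93. M₁ = 31, y₁ ≡ 1 mod 3. M₂ = 3, y₂ ≡ 21 mod 31. m = 1×31×1 + 9×3×21 ≡ 40 mod 93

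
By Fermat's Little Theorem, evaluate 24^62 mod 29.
By Fermat: 24^{28} ≡ 1 mod 29. 62 = 2×28 + 6. So 24^{62} ≡ 24^{6} ≡ 23 mod 29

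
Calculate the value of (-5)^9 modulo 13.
By repeated squaring (mod 13): (-5)^{1}≡8, (-5)^{2}≡12, (-5)^{4}≡1, (-5)^{8}≡1. Then (-5)^{9} = (-5)^{8+1} ≡ 1 × 8 ≡ 8 (mod 13)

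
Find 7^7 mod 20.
By repeated squaring mod 20: 7^{1}≡7, 7^{2}≡9, 7^{4}≡1. Then 7^{7} = 7^{4+2+1} ≡ 1 × 9 × 7 ≡ 3 mod 20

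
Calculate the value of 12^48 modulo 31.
Using Fermat: 12^{30} ≡ 1 mod 31. 48 ≡ 18 mod 30. So 12^{48} ≡ 12^{18} ≡ 8 mod 31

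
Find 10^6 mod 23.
By repeated squaring mod 23: 10^{1}≡10, 10^{2}≡8, 10^{4}≡18. Then 10^{6} = 10^{4+2} ≡ 18 × 8 ≡ 6 mod 23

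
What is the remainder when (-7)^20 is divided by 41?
By repeated squaring mod 41: (-7)^{1}≡34, (-7)^{2}≡8, (-7)^{4}≡23, (-7)^{8}≡37, (-7)^{16}≡16. Then (-7)^{20} = (-7)^{16+4} ≡ 16 × 23 ≡ 40 mod 41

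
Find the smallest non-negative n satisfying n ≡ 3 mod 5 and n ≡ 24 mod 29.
M = 5 × 29 = 145. M₁ = 29, y₁ ≡ 4 mod 5. M₂ = 5, y₂ ≡ 6 mod 29. n = 3×29×4 + 24×5×6 ≡ 53 mod 145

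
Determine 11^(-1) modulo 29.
Since 29 is prime, by Fermat 11^(-1) ≡ 11^{27} ≡ 8 mod 29. Verify: 11 × 8 = 88 ≡ 1 mod 29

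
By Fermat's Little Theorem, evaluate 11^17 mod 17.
By Fermat: 11^{16} ≡ 1 (mod 17). So 11^{17} = 11^{16} · 11^{1} ≡ 11^{1} ≡ 11 (mod 17)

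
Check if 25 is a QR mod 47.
By Euler's criterion: 25^{23} ≡ 1 mod 47. Since this equals 1, 25 is a QR.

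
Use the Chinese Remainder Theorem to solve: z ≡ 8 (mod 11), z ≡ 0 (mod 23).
M = 11 × 23 = 253. M₁ = 23, y₁ ≡ 1 (mod 11). M₂ = 11, y₂ ≡ 21 (mod 23). z = 8×23×1 + 0×11×21 ≡ 184 (mod 253)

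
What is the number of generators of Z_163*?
A prime p has φ(p-1) primitive roots; here φ(162) = 54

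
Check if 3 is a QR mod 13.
By Euler's criterion: 3^{6} ≡ 1 (mod 13). Since this equals 1, 3 is a QR.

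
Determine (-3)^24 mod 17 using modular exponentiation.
Using Fermat: (-3)^{16} ≡ 1 mod 17. 24 ≡ 8 mod 16. So (-3)^{24} ≡ (-3)^{8} ≡ 16 mod 17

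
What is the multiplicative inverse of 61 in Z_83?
Since 83 is prime, by Fermat 61^(-1) ≡ 61^{81} ≡ 49 mod 83. Verify: 61 × 49 = 2989 ≡ 1 mod 83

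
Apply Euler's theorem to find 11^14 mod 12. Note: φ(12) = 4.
By Euler: 11^{4} ≡ 1 mod 12 since gcd(11, 12) = 1. 14 = 3×4 + 2. So 11^{14} ≡ 11^{2} ≡ 1 mod 12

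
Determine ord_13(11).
Powers of 11 mod 13: 11^1≡11, 11^2≡4, 11^3≡5, 11^4≡3, 11^5≡7, 11^6≡12, 11^7≡2, 11^8≡9, 11^9≡8, 11^10≡10, 11^11≡6, 11^12≡1. Order = 12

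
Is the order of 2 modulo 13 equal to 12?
Powers of 2 mod 13: 2^1≡2, 2^2≡4, 2^3≡8, 2^4≡3, 2^5≡6, 2^6≡12, 2^7≡11, 2^8≡9, 2^9≡5, 2^10≡10, 2^11≡7, 2^12≡1. First k with 2^k≡1 is k=12. Yes, ord_13(2) = 12.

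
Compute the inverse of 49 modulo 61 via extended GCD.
Extended GCD: 49(5) + 61(-4) = 1. So 49^(-1) ≡ 5 (mod 61). Verify: 49 × 5 = 245 ≡ 1 (mod 61)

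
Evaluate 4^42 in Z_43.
Using Fermat: 4^{42} ≡ 1 mod 43. 42 ≡ 0 mod 42. So 4^{42} ≡ 4^{0} ≡ 1 mod 43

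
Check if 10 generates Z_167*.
ord_167(10) divides 166. For each prime q|166: 10^{83}≡166, 10^{2}≡100, none ≡ 1. So 10 has order 166 and is a primitive root mod 167.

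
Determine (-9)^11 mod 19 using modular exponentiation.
By repeated squaring (mod 19): (-9)^{1}≡10, (-9)^{2}≡5, (-9)^{4}≡6, (-9)^{8}≡17. Then (-9)^{11} = (-9)^{8+2+1} ≡ 17 × 5 × 10 ≡ 14 (mod 19)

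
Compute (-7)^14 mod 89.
By repeated squaring (mod 89): (-7)^{1}≡82, (-7)^{2}≡49, (-7)^{4}≡87, (-7)^{8}≡4. Then (-7)^{14} = (-7)^{8+4+2} ≡ 4 × 87 × 49 ≡ 53 (mod 89)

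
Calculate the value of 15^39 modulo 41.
By repeated squaring (mod 41): 15^{1}≡15, 15^{2}≡20, 15^{4}≡31, 15^{8}≡18, 15^{16}≡37, 15^{32}≡16. Then 15^{39} = 15^{32+4+2+1} ≡ 16 × 31 × 20 × 15 ≡ 11 (mod 41)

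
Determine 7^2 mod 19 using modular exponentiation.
7^{2} = 49 ≡ 11 mod 19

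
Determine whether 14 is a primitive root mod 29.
ord_29(14) divides 28. For each prime q|28: 14^{14}≡28, 14^{4}≡20, none ≡ 1. So 14 has order 28 and is a primitive root mod 29.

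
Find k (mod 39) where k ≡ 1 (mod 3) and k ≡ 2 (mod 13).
M = 3 × 13 = 39. M₁ = 13, y₁ ≡ 1 (mod 3). M₂ = 3, y₂ ≡ 9 (mod 13). k = 1×13×1 + 2×3×9 ≡ 28 (mod 39)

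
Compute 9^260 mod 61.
Using Fermat: 9^{60} ≡ 1 (mod 61). 260 ≡ 20 (mod 60). So 9^{260} ≡ 9^{20} ≡ 1 (mod 61)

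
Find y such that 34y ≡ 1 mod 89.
Since 89 is prime, by Fermat 34^(-1) ≡ 34^{87} ≡ 55 mod 89. Verify: 34 × 55 = 1870 ≡ 1 mod 89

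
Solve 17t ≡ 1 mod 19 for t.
Since 19 is prime, by Fermat 17^(-1) ≡ 17^{17} ≡ 9 mod 19. Verify: 17 × 9 = 153 ≡ 1 mod 19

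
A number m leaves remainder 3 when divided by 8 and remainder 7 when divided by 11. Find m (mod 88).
M = 8 × 11 = 88. M₁ = 11, y₁ ≡ 3 (mod 8). M₂ = 8, y₂ ≡ 7 (mod 11). m = 3×11×3 + 7×8×7 ≡ 51 (mod 88)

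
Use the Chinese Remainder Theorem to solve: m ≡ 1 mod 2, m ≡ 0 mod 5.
M = 2 × 5 = 10. M₁ = 5, y₁ ≡ 1 mod 2. M₂ = 2, y₂ ≡ 3 mod 5. m = 1×5×1 + 0×2×3 ≡ 5 mod 10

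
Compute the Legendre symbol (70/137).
(70/137) = 70^{68} mod 137 = -1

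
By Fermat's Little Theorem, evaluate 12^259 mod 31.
By Fermat: 12^{30} ≡ 1 mod 31. 259 ≡ 19 mod 30. So 12^{259} ≡ 12^{19} ≡ 3 mod 31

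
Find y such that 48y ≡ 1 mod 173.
Since 173 is prime, by Fermat 48^(-1) ≡ 48^{171} ≡ 155 mod 173. Verify: 48 × 155 = 7440 ≡ 1 mod 173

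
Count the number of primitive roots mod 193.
Number of primitive roots mod 193 = φ(p-1) = φ(192) = 64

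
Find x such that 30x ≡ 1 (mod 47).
Since 47 is prime, by Fermat 30^(-1) ≡ 30^{45} ≡ 11 (mod 47). Verify: 30 × 11 = 330 ≡ 1 (mod 47)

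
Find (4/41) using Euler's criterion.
(4/41) = 4^{20} mod 41 = 1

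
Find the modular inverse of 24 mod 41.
Since 41 is prime, by Fermat 24^(-1) ≡ 24^{39} ≡ 12 mod 41. Verify: 24 × 12 = 288 ≡ 1 mod 41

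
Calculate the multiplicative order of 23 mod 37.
Powers of 23 mod 37: 23^1≡23, 23^2≡11, 23^3≡31, 23^4≡10, 23^5≡8, 23^6≡36, 23^7≡14, 23^8≡26, 23^9≡6, 23^10≡27, 23^11≡29, 23^12≡1. So the order of 23 is 12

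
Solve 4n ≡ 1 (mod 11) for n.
Since 11 is prime, by Fermat 4^(-1) ≡ 4^{9} ≡ 3 (mod 11). Verify: 4 × 3 = 12 ≡ 1 (mod 11)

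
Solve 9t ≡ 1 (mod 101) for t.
Since 101 is prime, by Fermat 9^(-1) ≡ 9^{99} ≡ 45 (mod 101). Verify: 9 × 45 = 405 ≡ 1 (mod 101)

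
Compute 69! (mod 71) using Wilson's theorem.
(70)! = (69)! × (70) ≡ -1 (mod 71). So (69)! ≡ -1 × (70)^(-1) ≡ (-1)×(-1) = 1 (mod 71)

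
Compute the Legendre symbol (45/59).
(45/59) = 45^{29} mod 59 = 1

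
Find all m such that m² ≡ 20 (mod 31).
The square roots of 20 mod 31 are 19 and 12. Verify: 19² = 361 ≡ 20 (mod 31)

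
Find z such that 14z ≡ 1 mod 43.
Since 43 is prime, by Fermat 14^(-1) ≡ 14^{41} ≡ 40 mod 43. Verify: 14 × 40 = 560 ≡ 1 mod 43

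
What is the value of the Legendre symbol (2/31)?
(2/31) = 2^{15} mod 31 = 1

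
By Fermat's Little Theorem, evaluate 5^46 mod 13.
By Fermat: 5^{12} ≡ 1 (mod 13). 46 = 3×12 + 10. So 5^{46} ≡ 5^{10} ≡ 12 (mod 13)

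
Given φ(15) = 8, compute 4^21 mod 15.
By Euler: 4^{8} ≡ 1 mod 15 since gcd(4, 15) = 1. 21 = 2×8 + 5. So 4^{21} ≡ 4^{5} ≡ 4 mod 15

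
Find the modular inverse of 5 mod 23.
Since 23 is prime, by Fermat 5^(-1) ≡ 5^{21} ≡ 14 mod 23. Verify: 5 × 14 = 70 ≡ 1 mod 23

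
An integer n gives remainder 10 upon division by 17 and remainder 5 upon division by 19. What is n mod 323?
M = 17 × 19 = 323. M₁ = 19, y₁ ≡ 9 mod 17. M₂ = 17, y₂ ≡ 9 mod 19. n = 10×19×9 + 5×17×9 ≡ 214 mod 323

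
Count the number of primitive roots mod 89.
Number of primitive roots mod 89 = φ(p-1) = φ(88) = 40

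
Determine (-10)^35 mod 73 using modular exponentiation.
By repeated squaring (mod 73): (-10)^{1}≡63, (-10)^{2}≡27, (-10)^{4}≡72, (-10)^{8}≡1, (-10)^{16}≡1, (-10)^{32}≡1. Then (-10)^{35} = (-10)^{32+2+1} ≡ 1 × 27 × 63 ≡ 22 (mod 73)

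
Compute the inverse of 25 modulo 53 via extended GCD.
Extended GCD: 25(17) + 53(-8) = 1. So 25^(-1) ≡ 17 (mod 53). Verify: 25 × 17 = 425 ≡ 1 (mod 53)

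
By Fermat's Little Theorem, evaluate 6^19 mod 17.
By Fermat: 6^{16} ≡ 1 mod 17. So 6^{19} = 6^{16} · 6^{3} ≡ 6^{3} ≡ 12 mod 17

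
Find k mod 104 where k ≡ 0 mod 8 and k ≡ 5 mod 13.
M = 8 × 13 = 104. M₁ = 13, y₁ ≡ 5 mod 8. M₂ = 8, y₂ ≡ 5 mod 13. k = 0×13×5 + 5×8×5 ≡ 96 mod 104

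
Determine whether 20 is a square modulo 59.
By Euler's criterion: 20^{29} ≡ 1 mod 59. Since this equals 1, 20 is a QR.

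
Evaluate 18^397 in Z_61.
Using Fermat: 18^{60} ≡ 1 (mod 61). 397 ≡ 37 (mod 60). So 18^{397} ≡ 18^{37} ≡ 2 (mod 61)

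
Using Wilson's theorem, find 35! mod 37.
(36)! = (35)! × (36) ≡ -1 (mod 37). So (35)! ≡ -1 × (36)^(-1) ≡ (-1)×(-1) = 1 (mod 37)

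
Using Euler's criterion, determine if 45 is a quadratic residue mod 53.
By Euler's criterion: 45^{26} ≡ 52 mod 53. Since this equals -1 (≡ 52), 45 is not a QR.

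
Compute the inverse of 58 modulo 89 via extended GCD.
Extended GCD: 58(-23) + 89(15) = 1. So 58^(-1) ≡ -23 ≡ 66 (mod 89). Verify: 58 × 66 = 3828 ≡ 1 (mod 89)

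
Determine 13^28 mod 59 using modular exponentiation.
By repeated squaring mod 59: 13^{1}≡13, 13^{2}≡51, 13^{4}≡5, 13^{8}≡25, 13^{16}≡35. Then 13^{28} = 13^{16+8+4} ≡ 35 × 25 × 5 ≡ 9 mod 59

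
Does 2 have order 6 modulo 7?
2^{3} ≡ 1 (mod 7) and 3 < 6, so ord_7(2) = 3 ≠ 6 and 2 is not a primitive root.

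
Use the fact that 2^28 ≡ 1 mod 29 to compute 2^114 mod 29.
By Fermat: 2^{28} ≡ 1 mod 29. 114 = 4×28 + 2. So 2^{114} ≡ 2^{2} ≡ 4 mod 29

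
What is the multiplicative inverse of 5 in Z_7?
Since 7 is prime, by Fermat 5^(-1) ≡ 5^{5} ≡ 3 mod 7. Verify: 5 × 3 = 15 ≡ 1 mod 7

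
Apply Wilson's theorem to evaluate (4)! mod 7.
(6)! = (4)! × (5) × (6) ≡ -1 (mod 7). So (4)! ≡ -1 × [(6)(5)]^(-1) ≡ 3 (mod 7)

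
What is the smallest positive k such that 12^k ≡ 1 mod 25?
Powers of 12 mod 25: 12^1≡12, 12^2≡19, 12^3≡3, 12^4≡11, 12^5≡7, 12^6≡9, 12^7≡8, 12^8≡21, 12^9≡2, 12^10≡24, 12^11≡13, 12^12≡6, 12^13≡22, 12^14≡14, 12^15≡18, 12^16≡16, 12^17≡17, 12^18≡4, 12^19≡23, 12^20≡1. Order = 20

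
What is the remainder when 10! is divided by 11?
By Wilson's theorem, (10)! ≡ -1 ≡ 10 (mod 11)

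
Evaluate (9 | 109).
(9/109) = 9^{54} mod 109 = 1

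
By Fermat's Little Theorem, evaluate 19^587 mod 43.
By Fermat: 19^{42} ≡ 1 (mod 43). 587 ≡ 41 (mod 42). So 19^{587} ≡ 19^{41} ≡ 34 (mod 43)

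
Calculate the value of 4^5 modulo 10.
By repeated squaring (mod 10): 4^{1}≡4, 4^{2}≡6, 4^{4}≡6. Then 4^{5} = 4^{4+1} ≡ 6 × 4 ≡ 4 (mod 10)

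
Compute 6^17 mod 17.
Using Fermat: 6^{16} ≡ 1 mod 17. 17 ≡ 1 mod 16. So 6^{17} ≡ 6^{1} ≡ 6 mod 17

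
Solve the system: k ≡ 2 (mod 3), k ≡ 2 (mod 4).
M = 3 × 4 = 12. M₁ = 4, y₁ ≡ 1 (mod 3). M₂ = 3, y₂ ≡ 3 (mod 4). k = 2×4×1 + 2×3×3 ≡ 2 (mod 12)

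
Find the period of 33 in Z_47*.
Powers of 33 mod 47: 33^1≡33, 33^2≡8, 33^3≡29, 33^4≡17, 33^5≡44, 33^6≡42, 33^7≡23, 33^8≡7, 33^9≡43, 33^10≡9, 33^11≡15, 33^12≡25, 33^13≡26, 33^14≡12, 33^15≡20, 33^16≡2, 33^17≡19, 33^18≡16, 33^19≡11, 33^20≡34, 33^21≡41, 33^22≡37, 33^23≡46, 33^24≡14, 33^25≡39, 33^26≡18, 33^27≡30, 33^28≡3, 33^29≡5, 33^30≡24, 33^31≡40, 33^32≡4, 33^33≡38, 33^34≡32, 33^35≡22, 33^36≡21, 33^37≡35, 33^38≡27, 33^39≡45, 33^40≡28, 33^41≡31, 33^42≡36, 33^43≡13, 33^44≡6, 33^45≡10, 33^46≡1. Order = 46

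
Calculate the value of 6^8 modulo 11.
By repeated squaring mod 11: 6^{1}≡6, 6^{2}≡3, 6^{4}≡9, 6^{8}≡4. So 6^{8} ≡ 4 mod 11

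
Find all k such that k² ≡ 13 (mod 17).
The square roots of 13 mod 17 are 8 and 9. Verify: 8² = 64 ≡ 13 (mod 17)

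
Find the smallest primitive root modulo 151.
g = 6. Powers: [6, 36, 65, 88, 75, 148, 133, ...] generates all 150 non-zero residues.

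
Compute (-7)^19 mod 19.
Using Fermat: (-7)^{18} ≡ 1 mod 19. 19 ≡ 1 mod 18. So (-7)^{19} ≡ (-7)^{1} ≡ 12 mod 19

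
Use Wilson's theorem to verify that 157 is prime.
(156)! mod 157 = 156. Since this equals -1 (mod 157), Wilson confirms 157 is prime.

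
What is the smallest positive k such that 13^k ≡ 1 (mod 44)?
Powers of 13 mod 44: 13^1≡13, 13^2≡37, 13^3≡41, 13^4≡5, 13^5≡21, 13^6≡9, 13^7≡29, 13^8≡25, 13^9≡17, 13^10≡1. So the order of 13 is 10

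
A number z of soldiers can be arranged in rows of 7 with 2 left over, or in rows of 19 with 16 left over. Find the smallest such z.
M = 7 × 19 = 133. M₁ = 19, y₁ ≡ 3 mod 7. M₂ = 7, y₂ ≡ 11 mod 19. z = 2×19×3 + 16×7×11 ≡ 16 mod 133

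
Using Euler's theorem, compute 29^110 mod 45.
By Euler: 29^{24} ≡ 1 (mod 45) since gcd(29, 45) = 1. 110 = 4×24 + 14. So 29^{110} ≡ 29^{14} ≡ 31 (mod 45)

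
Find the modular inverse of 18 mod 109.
Since 109 is prime, by Fermat 18^(-1) ≡ 18^{107} ≡ 103 (mod 109). Verify: 18 × 103 = 1854 ≡ 1 (mod 109)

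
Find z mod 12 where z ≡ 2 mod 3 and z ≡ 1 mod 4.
M = 3 × 4 = 12. M₁ = 4, y₁ ≡ 1 mod 3. M₂ = 3, y₂ ≡ 3 mod 4. z = 2×4×1 + 1×3×3 ≡ 5 mod 12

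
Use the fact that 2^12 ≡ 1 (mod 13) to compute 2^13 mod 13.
By Fermat: 2^{12} ≡ 1 (mod 13). So 2^{13} = 2^{12} · 2^{1} ≡ 2^{1} ≡ 2 (mod 13)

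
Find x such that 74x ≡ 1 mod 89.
Since 89 is prime, by Fermat 74^(-1) ≡ 74^{87} ≡ 83 mod 89. Verify: 74 × 83 = 6142 ≡ 1 mod 89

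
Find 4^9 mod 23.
By repeated squaring mod 23: 4^{1}≡4, 4^{2}≡16, 4^{4}≡3, 4^{8}≡9. Then 4^{9} = 4^{8+1} ≡ 9 × 4 ≡ 13 mod 23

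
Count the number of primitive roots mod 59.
There are φ(59-1) = φ(58) = 28 primitive roots modulo 59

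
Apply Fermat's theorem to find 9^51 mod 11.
By Fermat: 9^{10} ≡ 1 mod 11. 51 = 5×10 + 1. So 9^{51} ≡ 9^{1} ≡ 9 mod 11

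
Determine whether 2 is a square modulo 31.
By Euler's criterion: 2^{15} ≡ 1 (mod 31). Since this equals 1, 2 is a QR.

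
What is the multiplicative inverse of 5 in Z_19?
Since 19 is prime, by Fermat 5^(-1) ≡ 5^{17} ≡ 4 mod 19. Verify: 5 × 4 = 20 ≡ 1 mod 19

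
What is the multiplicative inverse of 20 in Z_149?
Since 149 is prime, by Fermat 20^(-1) ≡ 20^{147} ≡ 82 (mod 149). Verify: 20 × 82 = 1640 ≡ 1 (mod 149)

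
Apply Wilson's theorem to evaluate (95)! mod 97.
(96)! = (95)! × (96) ≡ -1 (mod 97). So (95)! ≡ -1 × (96)^(-1) ≡ (-1)×(-1) = 1 (mod 97)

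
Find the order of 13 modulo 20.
Powers of 13 mod 20: 13^1≡13, 13^2≡9, 13^3≡17, 13^4≡1. ord_20(13) = 4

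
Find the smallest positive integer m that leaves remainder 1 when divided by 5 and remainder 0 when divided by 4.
M = 5 × 4 = 20. M₁ = 4, y₁ ≡ 4 mod 5. M₂ = 5, y₂ ≡ 1 mod 4. m = 1×4×4 + 0×5×1 ≡ 16 mod 20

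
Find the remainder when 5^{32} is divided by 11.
By Fermat: 5^{10} ≡ 1 (mod 11). 32 = 3×10 + 2. So 5^{32} ≡ 5^{2} ≡ 3 (mod 11)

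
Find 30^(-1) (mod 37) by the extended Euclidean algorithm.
Extended GCD: 30(-16) + 37(13) = 1. So 30^(-1) ≡ -16 ≡ 21 (mod 37). Verify: 30 × 21 = 630 ≡ 1 (mod 37)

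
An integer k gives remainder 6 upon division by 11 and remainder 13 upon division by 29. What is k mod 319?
M = 11 × 29 = 319. M₁ = 29, y₁ ≡ 8 mod 11. M₂ = 11, y₂ ≡ 8 mod 29. k = 6×29×8 + 13×11×8 ≡ 303 mod 319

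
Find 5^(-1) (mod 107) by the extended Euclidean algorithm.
Extended GCD: 5(43) + 107(-2) = 1. So 5^(-1) ≡ 43 (mod 107). Verify: 5 × 43 = 215 ≡ 1 (mod 107)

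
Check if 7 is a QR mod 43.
By Euler's criterion: 7^{21} ≡ 42 mod 43. Since this equals -1 (≡ 42), 7 is not a QR.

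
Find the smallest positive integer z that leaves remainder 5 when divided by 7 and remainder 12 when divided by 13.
M = 7 × 13 = 91. M₁ = 13, y₁ ≡ 6 (mod 7). M₂ = 7, y₂ ≡ 2 (mod 13). z = 5×13×6 + 12×7×2 ≡ 12 (mod 91)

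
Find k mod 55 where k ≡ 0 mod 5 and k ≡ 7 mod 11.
M = 5 × 11 = 55. M₁ = 11, y₁ ≡ 1 mod 5. M₂ = 5, y₂ ≡ 9 mod 11. k = 0×11×1 + 7×5×9 ≡ 40 mod 55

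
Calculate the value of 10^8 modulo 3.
Using Fermat: 10^{2} ≡ 1 mod 3. 8 ≡ 0 mod 2. So 10^{8} ≡ 10^{0} ≡ 1 mod 3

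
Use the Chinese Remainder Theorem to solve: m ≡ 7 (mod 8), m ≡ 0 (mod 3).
M = 8 × 3 = 24. M₁ = 3, y₁ ≡ 3 (mod 8). M₂ = 8, y₂ ≡ 2 (mod 3). m = 7×3×3 + 0×8×2 ≡ 15 (mod 24)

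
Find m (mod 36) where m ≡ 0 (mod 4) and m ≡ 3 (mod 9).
M = 4 × 9 = 36. M₁ = 9, y₁ ≡ 1 (mod 4). M₂ = 4, y₂ ≡ 7 (mod 9). m = 0×9×1 + 3×4×7 ≡ 12 (mod 36)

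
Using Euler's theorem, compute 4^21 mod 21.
By Euler: 4^{12} ≡ 1 (mod 21) since gcd(4, 21) = 1. 21 = 1×12 + 9. So 4^{21} ≡ 4^{9} ≡ 1 (mod 21)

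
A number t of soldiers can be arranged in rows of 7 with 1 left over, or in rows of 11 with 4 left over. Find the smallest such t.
M = 7 × 11 = 77. M₁ = 11, y₁ ≡ 2 mod 7. M₂ = 7, y₂ ≡ 8 mod 11. t = 1×11×2 + 4×7×8 ≡ 15 mod 77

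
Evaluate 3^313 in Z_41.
Using Fermat: 3^{40} ≡ 1 (mod 41). 313 ≡ 33 (mod 40). So 3^{313} ≡ 3^{33} ≡ 3 (mod 41)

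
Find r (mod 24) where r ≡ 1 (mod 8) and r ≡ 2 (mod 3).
M = 8 × 3 = 24. M₁ = 3, y₁ ≡ 3 (mod 8). M₂ = 8, y₂ ≡ 2 (mod 3). r = 1×3×3 + 2×8×2 ≡ 17 (mod 24)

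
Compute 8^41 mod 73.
By repeated squaring (mod 73): 8^{1}≡8, 8^{2}≡64, 8^{4}≡8, 8^{8}≡64, 8^{16}≡8, 8^{32}≡64. Then 8^{41} = 8^{32+8+1} ≡ 64 × 64 × 8 ≡ 64 (mod 73)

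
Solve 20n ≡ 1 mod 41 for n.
Since 41 is prime, by Fermat 20^(-1) ≡ 20^{39} ≡ 39 mod 41. Verify: 20 × 39 = 780 ≡ 1 mod 41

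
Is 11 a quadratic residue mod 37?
By Euler's criterion: 11^{18} ≡ 1 (mod 37). Since this equals 1, 11 is a QR.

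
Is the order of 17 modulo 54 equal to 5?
Powers of 17 mod 54: 17^1≡17, 17^2≡19, 17^3≡53, 17^4≡37, 17^5≡35, 17^6≡1. 17^5≡35≢1, so ord ≠ 5. No, the actual order is 6.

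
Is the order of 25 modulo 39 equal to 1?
Powers of 25 mod 39: 25^1≡25, 25^2≡1. 25^1≡25≢1, so ord ≠ 1. No, the actual order is 2.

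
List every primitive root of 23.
There are φ(22) = 10 primitive roots mod 23: {5, 7, 10, 11, 14, 15, 17, 19, 20, 21}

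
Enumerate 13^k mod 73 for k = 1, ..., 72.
13^1, 13^2, ..., 13^{72} mod 73: [13, 23, 7, 18, 15, 49, 53, 32, 51, 6, 5, 65, 42, 35, 17, 2, 26, 46, 14, 36, 30, 25, 33, 64, 29, 12, 10, 57, 11, 70, 34, 4, 52, 19, 28, 72, 60, 50, 66, 55, 58, 24, 20, 41, 22, 67, 68, 8, 31, 38, 56, 71, 47, 27, 59, 37, 43, 48, 40, 9, 44, 61, 63, 16, 62, 3, 39, 69, 21, 54, 45, 1]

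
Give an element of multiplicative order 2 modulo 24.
23 has order 2 mod 24 since 23^{2} ≡ 1 (mod 24) and no smaller power works.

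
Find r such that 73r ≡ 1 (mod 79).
Since 79 is prime, by Fermat 73^(-1) ≡ 73^{77} ≡ 13 (mod 79). Verify: 73 × 13 = 949 ≡ 1 (mod 79)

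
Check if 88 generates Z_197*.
88^{49} ≡ 1 (mod 197) and 49 < 196, so ord_197(88) = 49 ≠ 196 and 88 is not a primitive root.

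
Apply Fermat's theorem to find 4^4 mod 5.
By Fermat's Little Theorem, 4^{4} ≡ 1 mod 5 since 5 is prime and gcd(4, 5) = 1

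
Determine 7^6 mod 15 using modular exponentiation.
By repeated squaring (mod 15): 7^{1}≡7, 7^{2}≡4, 7^{4}≡1. Then 7^{6} = 7^{4+2} ≡ 1 × 4 ≡ 4 (mod 15)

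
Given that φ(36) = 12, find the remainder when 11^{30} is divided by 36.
By Euler: 11^{12} ≡ 1 (mod 36) since gcd(11, 36) = 1. 30 = 2×12 + 6. So 11^{30} ≡ 11^{6} ≡ 1 (mod 36)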